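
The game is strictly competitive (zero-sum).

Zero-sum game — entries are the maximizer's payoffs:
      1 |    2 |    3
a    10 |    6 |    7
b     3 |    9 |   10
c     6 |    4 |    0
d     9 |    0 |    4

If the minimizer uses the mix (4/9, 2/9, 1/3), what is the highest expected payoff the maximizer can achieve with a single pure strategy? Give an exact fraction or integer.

73/9

a: (10)·(4/9) + (6)·(2/9) + (7)·(1/3) = 73/9.
b: (3)·(4/9) + (9)·(2/9) + (10)·(1/3) = 20/3.
c: (6)·(4/9) + (4)·(2/9) + (0)·(1/3) = 32/9.
d: (9)·(4/9) + (0)·(2/9) + (4)·(1/3) = 16/3.
The best pure response is a with expected payoff 73/9.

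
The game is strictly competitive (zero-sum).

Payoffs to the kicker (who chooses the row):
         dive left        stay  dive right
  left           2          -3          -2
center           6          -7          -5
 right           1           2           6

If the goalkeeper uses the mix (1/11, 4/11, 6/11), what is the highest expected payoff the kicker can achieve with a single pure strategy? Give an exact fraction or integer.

45/11

left: (2)·(1/11) + (-3)·(4/11) + (-2)·(6/11) = -2.
center: (6)·(1/11) + (-7)·(4/11) + (-5)·(6/11) = -52/11.
right: (1)·(1/11) + (2)·(4/11) + (6)·(6/11) = 45/11.
The best pure response is right with expected payoff 45/11.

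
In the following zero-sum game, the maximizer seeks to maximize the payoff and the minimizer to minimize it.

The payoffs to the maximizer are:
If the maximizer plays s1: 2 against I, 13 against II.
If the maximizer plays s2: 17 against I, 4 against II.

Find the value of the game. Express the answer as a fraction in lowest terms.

71/8

Row minima are 2 and 4, so the maximizer's maximin is 4; column maxima are 17 and 13, so the minimizer's minimax is 13. These differ, so the equilibrium is in mixed strategies.
Let the maximizer play s1 with probability p. The minimizer is indifferent when 2p + 17(1−p) = 13p + 4(1−p), giving p = 13/24.
Let the minimizer play I with probability q. The maximizer is indifferent when 2q + 13(1−q) = 17q + 4(1−q), giving q = 3/8.
The value is 2·(3/8) + (13)·(5/8) = 71/8.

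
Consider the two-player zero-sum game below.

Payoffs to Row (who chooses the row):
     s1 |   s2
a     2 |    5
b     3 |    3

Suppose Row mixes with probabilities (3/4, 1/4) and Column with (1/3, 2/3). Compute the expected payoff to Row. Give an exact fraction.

Against (1/3, 2/3), each row's expected payoff is a: 4; b: 3.
Taking the (3/4, 1/4)-weighted average: (3/4)·(4) + (1/4)·(3) = 15/4.

15/4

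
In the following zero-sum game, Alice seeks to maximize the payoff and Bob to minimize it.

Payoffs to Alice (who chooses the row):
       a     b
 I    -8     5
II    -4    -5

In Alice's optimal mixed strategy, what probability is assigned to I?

Row minima are -8 and -5, so Alice's maximin is -5; column maxima are -4 and 5, so Bob's minimax is -4. These differ, so the equilibrium is in mixed strategies.
Let Alice play I with probability p. Bob is indifferent when −8p − 4(1−p) = 5p − 5(1−p), giving p = 1/14.

1/14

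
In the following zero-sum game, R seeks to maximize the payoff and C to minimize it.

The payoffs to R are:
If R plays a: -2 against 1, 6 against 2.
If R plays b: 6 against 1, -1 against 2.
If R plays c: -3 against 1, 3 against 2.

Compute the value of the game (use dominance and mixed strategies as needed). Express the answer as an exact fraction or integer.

34/15

Row c is strictly dominated by row a, so R never plays it.
The remaining 2×2 game on (a, b) × (1, 2) has no saddle point. Let R play a with probability p; indifference gives −2p + 6(1−p) = 6p − (1−p), so p = 7/15.
Similarly C's optimal q on 1 is 7/15, and the value is -2·(7/15) + (6)·(8/15) = 34/15.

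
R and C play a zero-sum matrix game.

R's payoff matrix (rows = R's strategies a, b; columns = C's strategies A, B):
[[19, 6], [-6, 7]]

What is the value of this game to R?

13/2

Row minima are 6 and -6, so R's maximin is 6; column maxima are 19 and 7, so C's minimax is 7. These differ, so the equilibrium is in mixed strategies.
Let R play a with probability p. C is indifferent when 19p − 6(1−p) = 6p + 7(1−p), giving p = 1/2.
Let C play A with probability q. R is indifferent when 19q + 6(1−q) = −6q + 7(1−q), giving q = 1/26.
The value is 19·(1/26) + (6)·(25/26) = 13/2.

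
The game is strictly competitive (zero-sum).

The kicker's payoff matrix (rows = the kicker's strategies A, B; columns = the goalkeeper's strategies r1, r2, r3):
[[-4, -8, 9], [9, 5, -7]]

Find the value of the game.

Column r1 is strictly dominated by r2 for the goalkeeper (it gives the kicker more in every row).
The remaining 2×2 game on (A, B) × (r2, r3) has no saddle point. Let the kicker play A with probability p; indifference gives −8p + 5(1−p) = 9p − 7(1−p), so p = 12/29.
Similarly the goalkeeper's optimal q on r2 is 16/29, and the value is -8·(16/29) + (9)·(13/29) = -11/29.

-11/29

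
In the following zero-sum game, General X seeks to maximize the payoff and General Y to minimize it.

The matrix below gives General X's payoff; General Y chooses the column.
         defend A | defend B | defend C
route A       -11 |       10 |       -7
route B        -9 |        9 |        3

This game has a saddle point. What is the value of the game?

-9

Row minima: -11, -9 → General X's maximin is -9.
Column maxima: -9, 10, 3 → General Y's minimax is -9.
They coincide at (route B, defend A), so the value is -9.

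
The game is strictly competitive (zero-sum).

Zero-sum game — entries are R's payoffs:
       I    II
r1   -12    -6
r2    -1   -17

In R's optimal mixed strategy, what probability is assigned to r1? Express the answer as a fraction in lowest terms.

8/11

Row minima are -12 and -17, so R's maximin is -12; column maxima are -1 and -6, so C's minimax is -6. These differ, so the equilibrium is in mixed strategies.
Let R play r1 with probability p. C is indifferent when −12p − (1−p) = −6p − 17(1−p), giving p = 8/11.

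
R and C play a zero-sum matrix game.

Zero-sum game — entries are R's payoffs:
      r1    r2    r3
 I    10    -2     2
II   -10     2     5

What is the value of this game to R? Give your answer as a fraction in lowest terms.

0

Column r3 is strictly dominated by r2 for C (it gives R more in every row).
The remaining 2×2 game on (I, II) × (r1, r2) has no saddle point. Let R play I with probability p; indifference gives 10p − 10(1−p) = −2p + 2(1−p), so p = 1/2.
Similarly C's optimal q on r1 is 1/6, and the value is 10·(1/6) + (-2)·(5/6) = 0.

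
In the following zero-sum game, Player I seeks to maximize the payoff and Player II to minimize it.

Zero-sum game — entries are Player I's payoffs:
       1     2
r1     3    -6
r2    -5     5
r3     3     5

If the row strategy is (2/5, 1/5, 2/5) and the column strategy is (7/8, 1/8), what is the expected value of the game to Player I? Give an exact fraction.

13/10

Against (7/8, 1/8), each row's expected payoff is r1: 15/8; r2: -15/4; r3: 13/4.
Taking the (2/5, 1/5, 2/5)-weighted average: (2/5)·(15/8) + (1/5)·(-15/4) + (2/5)·(13/4) = 13/10.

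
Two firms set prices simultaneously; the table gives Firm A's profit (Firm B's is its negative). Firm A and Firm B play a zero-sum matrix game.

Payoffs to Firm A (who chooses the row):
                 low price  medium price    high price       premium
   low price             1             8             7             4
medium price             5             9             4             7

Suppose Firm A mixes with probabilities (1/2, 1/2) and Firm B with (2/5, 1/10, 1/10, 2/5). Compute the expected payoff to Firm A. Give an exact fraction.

Against (2/5, 1/10, 1/10, 2/5), each row's expected payoff is low price: 7/2; medium price: 61/10.
Taking the (1/2, 1/2)-weighted average: (1/2)·(7/2) + (1/2)·(61/10) = 24/5.

24/5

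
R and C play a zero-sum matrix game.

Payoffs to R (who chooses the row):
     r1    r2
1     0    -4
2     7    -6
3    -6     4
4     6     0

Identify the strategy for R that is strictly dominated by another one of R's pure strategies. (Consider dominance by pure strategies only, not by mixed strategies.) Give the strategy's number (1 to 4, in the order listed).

1

Compare 1 with 4: 6 > 0, 0 > -4.
So 4 strictly dominates 1 for R; 1 is strictly dominated.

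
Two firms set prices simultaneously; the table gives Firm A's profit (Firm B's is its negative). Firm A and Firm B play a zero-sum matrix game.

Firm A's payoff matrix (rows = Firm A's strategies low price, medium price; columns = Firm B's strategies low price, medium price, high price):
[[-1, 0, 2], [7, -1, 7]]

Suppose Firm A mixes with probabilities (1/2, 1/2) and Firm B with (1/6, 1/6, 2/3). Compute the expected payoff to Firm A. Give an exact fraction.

41/12

Against (1/6, 1/6, 2/3), each row's expected payoff is low price: 7/6; medium price: 17/3.
Taking the (1/2, 1/2)-weighted average: (1/2)·(7/6) + (1/2)·(17/3) = 41/12.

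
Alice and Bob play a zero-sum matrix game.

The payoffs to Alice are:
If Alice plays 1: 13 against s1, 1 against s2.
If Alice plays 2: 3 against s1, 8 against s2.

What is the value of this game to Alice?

Row minima are 1 and 3, so Alice's maximin is 3; column maxima are 13 and 8, so Bob's minimax is 8. These differ, so the equilibrium is in mixed strategies.
Let Alice play 1 with probability p. Bob is indifferent when 13p + 3(1−p) = p + 8(1−p), giving p = 5/17.
Let Bob play s1 with probability q. Alice is indifferent when 13q + (1−q) = 3q + 8(1−q), giving q = 7/17.
The value is 13·(7/17) + (1)·(10/17) = 101/17.

101/17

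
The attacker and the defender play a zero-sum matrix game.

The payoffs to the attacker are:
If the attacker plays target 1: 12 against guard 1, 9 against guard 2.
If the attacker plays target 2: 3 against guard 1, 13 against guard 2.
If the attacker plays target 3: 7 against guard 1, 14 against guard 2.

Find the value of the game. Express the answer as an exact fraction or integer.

21/2

Row target 2 is strictly dominated by row target 3, so the attacker never plays it.
The remaining 2×2 game on (target 1, target 3) × (guard 1, guard 2) has no saddle point. Let the attacker play target 1 with probability p; indifference gives 12p + 7(1−p) = 9p + 14(1−p), so p = 7/10.
Similarly the defender's optimal q on guard 1 is 1/2, and the value is 12·(1/2) + (9)·(1/2) = 21/2.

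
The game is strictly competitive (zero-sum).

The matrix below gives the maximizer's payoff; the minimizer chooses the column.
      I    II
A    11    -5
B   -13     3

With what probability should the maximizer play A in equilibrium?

Row minima are -5 and -13, so the maximizer's maximin is -5; column maxima are 11 and 3, so the minimizer's minimax is 3. These differ, so the equilibrium is in mixed strategies.
Let the maximizer play A with probability p. The minimizer is indifferent when 11p − 13(1−p) = −5p + 3(1−p), giving p = 1/2.

1/2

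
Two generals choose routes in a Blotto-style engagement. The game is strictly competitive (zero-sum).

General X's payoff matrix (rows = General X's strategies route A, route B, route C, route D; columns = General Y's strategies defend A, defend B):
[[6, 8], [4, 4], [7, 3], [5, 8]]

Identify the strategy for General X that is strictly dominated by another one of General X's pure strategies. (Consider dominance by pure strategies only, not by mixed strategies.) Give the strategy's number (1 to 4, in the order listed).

2

Compare route B with route A: 6 > 4, 8 > 4.
So route A strictly dominates route B for General X; route B is strictly dominated.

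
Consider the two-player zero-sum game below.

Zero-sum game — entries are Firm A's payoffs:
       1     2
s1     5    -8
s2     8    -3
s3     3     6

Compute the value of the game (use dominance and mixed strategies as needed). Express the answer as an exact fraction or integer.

Row s1 is strictly dominated by row s2, so Firm A never plays it.
The remaining 2×2 game on (s2, s3) × (1, 2) has no saddle point. Let Firm A play s2 with probability p; indifference gives 8p + 3(1−p) = −3p + 6(1−p), so p = 3/14.
Similarly Firm B's optimal q on 1 is 9/14, and the value is 8·(9/14) + (-3)·(5/14) = 57/14.

57/14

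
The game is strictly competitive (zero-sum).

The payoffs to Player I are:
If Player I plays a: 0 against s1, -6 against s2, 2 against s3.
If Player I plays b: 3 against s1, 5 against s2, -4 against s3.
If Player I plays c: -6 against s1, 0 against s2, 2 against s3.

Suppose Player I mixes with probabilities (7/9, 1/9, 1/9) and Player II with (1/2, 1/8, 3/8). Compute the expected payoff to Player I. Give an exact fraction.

Against (1/2, 1/8, 3/8), each row's expected payoff is a: 0; b: 5/8; c: -9/4.
Taking the (7/9, 1/9, 1/9)-weighted average: (7/9)·(0) + (1/9)·(5/8) + (1/9)·(-9/4) = -13/72.

-13/72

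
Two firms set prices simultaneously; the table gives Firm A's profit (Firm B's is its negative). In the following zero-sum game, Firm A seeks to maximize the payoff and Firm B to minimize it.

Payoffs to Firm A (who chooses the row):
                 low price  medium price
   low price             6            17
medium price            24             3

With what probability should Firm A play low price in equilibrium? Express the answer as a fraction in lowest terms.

21/32

Row minima are 6 and 3, so Firm A's maximin is 6; column maxima are 24 and 17, so Firm B's minimax is 17. These differ, so the equilibrium is in mixed strategies.
Let Firm A play low price with probability p. Firm B is indifferent when 6p + 24(1−p) = 17p + 3(1−p), giving p = 21/32.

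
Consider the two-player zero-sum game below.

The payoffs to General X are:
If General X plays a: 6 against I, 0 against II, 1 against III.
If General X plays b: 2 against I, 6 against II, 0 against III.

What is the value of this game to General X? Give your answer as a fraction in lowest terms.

Column I is strictly dominated by III for General Y (it gives General X more in every row).
The remaining 2×2 game on (a, b) × (II, III) has no saddle point. Let General X play a with probability p; indifference gives 6(1−p) = p, so p = 6/7.
Similarly General Y's optimal q on II is 1/7, and the value is 0·(1/7) + (1)·(6/7) = 6/7.

6/7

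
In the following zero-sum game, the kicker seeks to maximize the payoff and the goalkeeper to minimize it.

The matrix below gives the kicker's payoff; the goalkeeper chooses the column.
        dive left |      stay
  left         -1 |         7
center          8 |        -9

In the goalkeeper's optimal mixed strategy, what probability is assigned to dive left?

Row minima are -1 and -9, so the kicker's maximin is -1; column maxima are 8 and 7, so the goalkeeper's minimax is 7. These differ, so the equilibrium is in mixed strategies.
Let the goalkeeper play dive left with probability q. The kicker is indifferent when −q + 7(1−q) = 8q − 9(1−q), giving q = 16/25.

16/25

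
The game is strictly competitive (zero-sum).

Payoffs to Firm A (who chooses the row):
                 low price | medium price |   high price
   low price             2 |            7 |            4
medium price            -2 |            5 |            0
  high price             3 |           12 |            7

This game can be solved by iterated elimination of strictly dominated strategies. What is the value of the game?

Row low price is strictly dominated by row high price (3>2, 12>7, 7>4); eliminate low price.
Row medium price is strictly dominated by row high price (3>-2, 12>5, 7>0); eliminate medium price.
Column high price is strictly dominated by low price for Firm B (3<7); eliminate high price.
Column medium price is strictly dominated by low price for Firm B (3<12); eliminate medium price.
Only (high price, low price) remains, with payoff 3.

3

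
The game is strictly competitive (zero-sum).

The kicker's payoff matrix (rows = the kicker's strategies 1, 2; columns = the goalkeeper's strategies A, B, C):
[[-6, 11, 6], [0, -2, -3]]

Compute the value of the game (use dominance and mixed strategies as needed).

Column B is strictly dominated by C for the goalkeeper (it gives the kicker more in every row).
The remaining 2×2 game on (1, 2) × (A, C) has no saddle point. Let the kicker play 1 with probability p; indifference gives −6p = 6p − 3(1−p), so p = 1/5.
Similarly the goalkeeper's optimal q on A is 3/5, and the value is -6·(3/5) + (6)·(2/5) = -6/5.

-6/5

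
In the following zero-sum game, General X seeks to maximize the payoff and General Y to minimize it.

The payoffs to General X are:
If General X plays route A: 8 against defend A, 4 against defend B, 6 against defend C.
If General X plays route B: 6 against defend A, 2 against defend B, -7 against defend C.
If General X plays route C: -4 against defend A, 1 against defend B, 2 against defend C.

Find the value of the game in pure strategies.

Row minima: 4, -7, -4 → General X's maximin is 4.
Column maxima: 8, 4, 6 → General Y's minimax is 4.
They coincide at (route A, defend B), so the value is 4.

4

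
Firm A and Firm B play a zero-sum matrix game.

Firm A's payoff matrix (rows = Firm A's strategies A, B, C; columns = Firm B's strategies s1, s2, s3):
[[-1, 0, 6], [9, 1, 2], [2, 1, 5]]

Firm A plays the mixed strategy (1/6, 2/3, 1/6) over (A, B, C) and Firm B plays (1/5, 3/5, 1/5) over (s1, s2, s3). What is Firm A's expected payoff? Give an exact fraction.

71/30

Against (1/5, 3/5, 1/5), each row's expected payoff is A: 1; B: 14/5; C: 2.
Taking the (1/6, 2/3, 1/6)-weighted average: (1/6)·(1) + (2/3)·(14/5) + (1/6)·(2) = 71/30.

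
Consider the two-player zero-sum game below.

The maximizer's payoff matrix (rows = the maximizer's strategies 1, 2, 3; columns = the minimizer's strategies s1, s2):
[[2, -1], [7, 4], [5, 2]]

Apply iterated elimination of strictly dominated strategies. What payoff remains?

4

Column s1 is strictly dominated by s2 for the minimizer (-1<2, 4<7, 2<5); eliminate s1.
Row 3 is strictly dominated by row 2 (4>2); eliminate 3.
Row 1 is strictly dominated by row 2 (4>-1); eliminate 1.
Only (2, s2) remains, with payoff 4.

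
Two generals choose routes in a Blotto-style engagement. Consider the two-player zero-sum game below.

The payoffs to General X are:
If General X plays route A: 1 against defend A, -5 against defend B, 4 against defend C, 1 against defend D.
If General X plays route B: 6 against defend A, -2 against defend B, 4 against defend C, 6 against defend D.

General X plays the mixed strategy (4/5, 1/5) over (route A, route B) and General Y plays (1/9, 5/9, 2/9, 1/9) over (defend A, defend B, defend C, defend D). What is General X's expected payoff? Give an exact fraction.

Against (1/9, 5/9, 2/9, 1/9), each row's expected payoff is route A: -5/3; route B: 10/9.
Taking the (4/5, 1/5)-weighted average: (4/5)·(-5/3) + (1/5)·(10/9) = -10/9.

-10/9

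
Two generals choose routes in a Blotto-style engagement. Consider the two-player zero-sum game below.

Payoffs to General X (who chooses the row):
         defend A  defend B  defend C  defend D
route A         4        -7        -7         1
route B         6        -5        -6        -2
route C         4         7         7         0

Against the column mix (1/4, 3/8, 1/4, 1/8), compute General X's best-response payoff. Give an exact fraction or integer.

route A: (4)·(1/4) + (-7)·(3/8) + (-7)·(1/4) + (1)·(1/8) = -13/4.
route B: (6)·(1/4) + (-5)·(3/8) + (-6)·(1/4) + (-2)·(1/8) = -17/8.
route C: (4)·(1/4) + (7)·(3/8) + (7)·(1/4) + (0)·(1/8) = 43/8.
The best pure response is route C with expected payoff 43/8.

43/8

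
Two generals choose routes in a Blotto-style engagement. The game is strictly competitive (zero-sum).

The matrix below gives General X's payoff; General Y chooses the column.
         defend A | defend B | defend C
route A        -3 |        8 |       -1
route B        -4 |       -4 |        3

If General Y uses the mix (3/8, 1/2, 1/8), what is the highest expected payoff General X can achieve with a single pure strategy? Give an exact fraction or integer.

route A: (-3)·(3/8) + (8)·(1/2) + (-1)·(1/8) = 11/4.
route B: (-4)·(3/8) + (-4)·(1/2) + (3)·(1/8) = -25/8.
The best pure response is route A with expected payoff 11/4.

11/4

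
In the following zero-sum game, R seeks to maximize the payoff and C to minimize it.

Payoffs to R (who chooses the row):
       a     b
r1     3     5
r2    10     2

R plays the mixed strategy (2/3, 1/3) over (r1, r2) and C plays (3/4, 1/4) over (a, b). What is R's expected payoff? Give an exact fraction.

5

Against (3/4, 1/4), each row's expected payoff is r1: 7/2; r2: 8.
Taking the (2/3, 1/3)-weighted average: (2/3)·(7/2) + (1/3)·(8) = 5.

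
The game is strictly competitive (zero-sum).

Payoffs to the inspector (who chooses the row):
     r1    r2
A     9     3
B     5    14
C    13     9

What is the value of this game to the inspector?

137/13

Row A is strictly dominated by row C, so the inspector never plays it.
The remaining 2×2 game on (B, C) × (r1, r2) has no saddle point. Let the inspector play B with probability p; indifference gives 5p + 13(1−p) = 14p + 9(1−p), so p = 4/13.
Similarly the inspectee's optimal q on r1 is 5/13, and the value is 5·(5/13) + (14)·(8/13) = 137/13.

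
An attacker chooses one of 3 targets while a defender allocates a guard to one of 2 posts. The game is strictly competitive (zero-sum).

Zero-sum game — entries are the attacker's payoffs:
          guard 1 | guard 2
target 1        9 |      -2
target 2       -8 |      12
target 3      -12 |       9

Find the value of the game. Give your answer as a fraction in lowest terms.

92/31

Row target 3 is strictly dominated by row target 2, so the attacker never plays it.
The remaining 2×2 game on (target 1, target 2) × (guard 1, guard 2) has no saddle point. Let the attacker play target 1 with probability p; indifference gives 9p − 8(1−p) = −2p + 12(1−p), so p = 20/31.
Similarly the defender's optimal q on guard 1 is 14/31, and the value is 9·(14/31) + (-2)·(17/31) = 92/31.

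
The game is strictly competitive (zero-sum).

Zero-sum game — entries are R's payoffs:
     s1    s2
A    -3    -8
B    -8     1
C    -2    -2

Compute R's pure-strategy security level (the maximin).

-2

The worst-case payoff for each row is A: -8, B: -8, C: -2.
The best of these is -2.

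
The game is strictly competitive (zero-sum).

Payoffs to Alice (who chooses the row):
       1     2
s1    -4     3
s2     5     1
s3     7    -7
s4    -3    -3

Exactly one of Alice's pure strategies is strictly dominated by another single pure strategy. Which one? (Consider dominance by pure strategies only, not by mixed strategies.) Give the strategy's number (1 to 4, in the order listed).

4

Compare s4 with s2: 5 > -3, 1 > -3.
So s2 strictly dominates s4 for Alice; s4 is strictly dominated.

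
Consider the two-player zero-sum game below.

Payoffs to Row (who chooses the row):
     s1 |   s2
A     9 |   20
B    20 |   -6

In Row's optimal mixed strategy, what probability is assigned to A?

26/37

Row minima are 9 and -6, so Row's maximin is 9; column maxima are 20 and 20, so Column's minimax is 20. These differ, so the equilibrium is in mixed strategies.
Let Row play A with probability p. Column is indifferent when 9p + 20(1−p) = 20p − 6(1−p), giving p = 26/37.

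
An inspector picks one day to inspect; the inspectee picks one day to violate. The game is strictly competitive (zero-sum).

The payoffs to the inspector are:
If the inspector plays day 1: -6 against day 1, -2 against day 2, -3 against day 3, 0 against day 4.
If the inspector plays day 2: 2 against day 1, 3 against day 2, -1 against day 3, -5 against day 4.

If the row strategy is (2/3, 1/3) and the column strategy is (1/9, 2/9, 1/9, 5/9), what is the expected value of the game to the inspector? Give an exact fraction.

-44/27

Against (1/9, 2/9, 1/9, 5/9), each row's expected payoff is day 1: -13/9; day 2: -2.
Taking the (2/3, 1/3)-weighted average: (2/3)·(-13/9) + (1/3)·(-2) = -44/27.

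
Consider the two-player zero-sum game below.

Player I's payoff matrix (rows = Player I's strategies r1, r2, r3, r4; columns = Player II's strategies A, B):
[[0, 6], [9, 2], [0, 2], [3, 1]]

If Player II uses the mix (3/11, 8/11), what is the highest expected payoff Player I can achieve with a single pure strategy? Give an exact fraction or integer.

48/11

r1: (0)·(3/11) + (6)·(8/11) = 48/11.
r2: (9)·(3/11) + (2)·(8/11) = 43/11.
r3: (0)·(3/11) + (2)·(8/11) = 16/11.
r4: (3)·(3/11) + (1)·(8/11) = 17/11.
The best pure response is r1 with expected payoff 48/11.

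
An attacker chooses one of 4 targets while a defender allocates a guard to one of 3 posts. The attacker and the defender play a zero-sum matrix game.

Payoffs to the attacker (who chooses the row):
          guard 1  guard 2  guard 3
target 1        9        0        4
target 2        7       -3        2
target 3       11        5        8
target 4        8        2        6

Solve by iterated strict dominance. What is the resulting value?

5

Row target 2 is strictly dominated by row target 1 (9>7, 0>-3, 4>2); eliminate target 2.
Column guard 3 is strictly dominated by guard 2 for the defender (0<4, 5<8, 2<6); eliminate guard 3.
Column guard 1 is strictly dominated by guard 2 for the defender (0<9, 5<11, 2<8); eliminate guard 1.
Row target 1 is strictly dominated by row target 3 (5>0); eliminate target 1.
Row target 4 is strictly dominated by row target 3 (5>2); eliminate target 4.
Only (target 3, guard 2) remains, with payoff 5.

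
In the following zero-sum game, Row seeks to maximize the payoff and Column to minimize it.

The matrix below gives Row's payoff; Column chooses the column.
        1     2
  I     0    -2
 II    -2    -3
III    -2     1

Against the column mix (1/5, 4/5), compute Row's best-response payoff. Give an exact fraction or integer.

2/5

I: (0)·(1/5) + (-2)·(4/5) = -8/5.
II: (-2)·(1/5) + (-3)·(4/5) = -14/5.
III: (-2)·(1/5) + (1)·(4/5) = 2/5.
The best pure response is III with expected payoff 2/5.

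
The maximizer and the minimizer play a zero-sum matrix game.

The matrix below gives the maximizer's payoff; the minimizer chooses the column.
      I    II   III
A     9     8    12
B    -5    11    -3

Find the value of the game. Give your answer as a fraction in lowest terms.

139/17

Column III is strictly dominated by I for the minimizer (it gives the maximizer more in every row).
The remaining 2×2 game on (A, B) × (I, II) has no saddle point. Let the maximizer play A with probability p; indifference gives 9p − 5(1−p) = 8p + 11(1−p), so p = 16/17.
Similarly the minimizer's optimal q on I is 3/17, and the value is 9·(3/17) + (8)·(14/17) = 139/17.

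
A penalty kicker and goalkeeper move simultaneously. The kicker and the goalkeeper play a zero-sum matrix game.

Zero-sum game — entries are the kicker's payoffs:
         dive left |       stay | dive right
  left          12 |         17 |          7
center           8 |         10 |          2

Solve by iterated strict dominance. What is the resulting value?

7

Column dive left is strictly dominated by dive right for the goalkeeper (7<12, 2<8); eliminate dive left.
Row center is strictly dominated by row left (17>10, 7>2); eliminate center.
Column stay is strictly dominated by dive right for the goalkeeper (7<17); eliminate stay.
Only (left, dive right) remains, with payoff 7.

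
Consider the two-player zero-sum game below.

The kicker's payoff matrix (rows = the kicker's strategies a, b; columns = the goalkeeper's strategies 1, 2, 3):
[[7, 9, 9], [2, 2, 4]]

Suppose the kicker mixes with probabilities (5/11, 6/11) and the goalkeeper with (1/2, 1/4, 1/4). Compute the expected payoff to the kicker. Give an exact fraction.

5

Against (1/2, 1/4, 1/4), each row's expected payoff is a: 8; b: 5/2.
Taking the (5/11, 6/11)-weighted average: (5/11)·(8) + (6/11)·(5/2) = 5.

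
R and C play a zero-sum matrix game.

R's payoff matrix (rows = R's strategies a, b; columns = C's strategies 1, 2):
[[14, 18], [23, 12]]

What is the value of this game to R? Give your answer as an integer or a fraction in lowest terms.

Row minima are 14 and 12, so R's maximin is 14; column maxima are 23 and 18, so C's minimax is 18. These differ, so the equilibrium is in mixed strategies.
Let R play a with probability p. C is indifferent when 14p + 23(1−p) = 18p + 12(1−p), giving p = 11/15.
Let C play 1 with probability q. R is indifferent when 14q + 18(1−q) = 23q + 12(1−q), giving q = 2/5.
The value is 14·(2/5) + (18)·(3/5) = 82/5.

82/5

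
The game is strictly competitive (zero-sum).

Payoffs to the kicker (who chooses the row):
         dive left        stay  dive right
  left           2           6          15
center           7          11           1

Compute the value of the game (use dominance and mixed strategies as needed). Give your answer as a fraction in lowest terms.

103/19

Column stay is strictly dominated by dive left for the goalkeeper (it gives the kicker more in every row).
The remaining 2×2 game on (left, center) × (dive left, dive right) has no saddle point. Let the kicker play left with probability p; indifference gives 2p + 7(1−p) = 15p + (1−p), so p = 6/19.
Similarly the goalkeeper's optimal q on dive left is 14/19, and the value is 2·(14/19) + (15)·(5/19) = 103/19.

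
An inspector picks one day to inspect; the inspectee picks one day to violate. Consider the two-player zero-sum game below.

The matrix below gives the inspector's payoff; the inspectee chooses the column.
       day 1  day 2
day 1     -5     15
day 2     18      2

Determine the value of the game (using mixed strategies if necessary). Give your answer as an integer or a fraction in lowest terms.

Row minima are -5 and 2, so the inspector's maximin is 2; column maxima are 18 and 15, so the inspectee's minimax is 15. These differ, so the equilibrium is in mixed strategies.
Let the inspector play day 1 with probability p. The inspectee is indifferent when −5p + 18(1−p) = 15p + 2(1−p), giving p = 4/9.
Let the inspectee play day 1 with probability q. The inspector is indifferent when −5q + 15(1−q) = 18q + 2(1−q), giving q = 13/36.
The value is -5·(13/36) + (15)·(23/36) = 70/9.

70/9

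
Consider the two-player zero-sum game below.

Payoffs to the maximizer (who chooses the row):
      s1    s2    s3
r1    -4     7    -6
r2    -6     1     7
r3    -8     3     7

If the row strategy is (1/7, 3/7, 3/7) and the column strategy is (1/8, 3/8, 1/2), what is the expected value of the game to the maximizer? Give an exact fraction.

Against (1/8, 3/8, 1/2), each row's expected payoff is r1: -7/8; r2: 25/8; r3: 29/8.
Taking the (1/7, 3/7, 3/7)-weighted average: (1/7)·(-7/8) + (3/7)·(25/8) + (3/7)·(29/8) = 155/56.

155/56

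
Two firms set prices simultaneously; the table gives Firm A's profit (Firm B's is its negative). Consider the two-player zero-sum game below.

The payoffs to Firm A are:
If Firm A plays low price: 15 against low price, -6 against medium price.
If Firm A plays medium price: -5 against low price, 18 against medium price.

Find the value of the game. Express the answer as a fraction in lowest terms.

60/11

Row minima are -6 and -5, so Firm A's maximin is -5; column maxima are 15 and 18, so Firm B's minimax is 15. These differ, so the equilibrium is in mixed strategies.
Let Firm A play low price with probability p. Firm B is indifferent when 15p − 5(1−p) = −6p + 18(1−p), giving p = 23/44.
Let Firm B play low price with probability q. Firm A is indifferent when 15q − 6(1−q) = −5q + 18(1−q), giving q = 6/11.
The value is 15·(6/11) + (-6)·(5/11) = 60/11.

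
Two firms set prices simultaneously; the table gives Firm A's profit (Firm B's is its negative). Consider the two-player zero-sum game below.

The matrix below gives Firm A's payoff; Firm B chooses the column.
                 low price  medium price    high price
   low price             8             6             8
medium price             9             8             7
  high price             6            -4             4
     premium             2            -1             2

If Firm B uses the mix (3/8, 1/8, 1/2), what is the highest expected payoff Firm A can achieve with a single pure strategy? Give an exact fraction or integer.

low price: (8)·(3/8) + (6)·(1/8) + (8)·(1/2) = 31/4.
medium price: (9)·(3/8) + (8)·(1/8) + (7)·(1/2) = 63/8.
high price: (6)·(3/8) + (-4)·(1/8) + (4)·(1/2) = 15/4.
premium: (2)·(3/8) + (-1)·(1/8) + (2)·(1/2) = 13/8.
The best pure response is medium price with expected payoff 63/8.

63/8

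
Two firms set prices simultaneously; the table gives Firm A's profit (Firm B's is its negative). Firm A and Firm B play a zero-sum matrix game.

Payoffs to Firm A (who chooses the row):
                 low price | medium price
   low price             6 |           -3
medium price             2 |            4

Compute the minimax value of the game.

Row minima are -3 and 2, so Firm A's maximin is 2; column maxima are 6 and 4, so Firm B's minimax is 4. These differ, so the equilibrium is in mixed strategies.
Let Firm A play low price with probability p. Firm B is indifferent when 6p + 2(1−p) = −3p + 4(1−p), giving p = 2/11.
Let Firm B play low price with probability q. Firm A is indifferent when 6q − 3(1−q) = 2q + 4(1−q), giving q = 7/11.
The value is 6·(7/11) + (-3)·(4/11) = 30/11.

30/11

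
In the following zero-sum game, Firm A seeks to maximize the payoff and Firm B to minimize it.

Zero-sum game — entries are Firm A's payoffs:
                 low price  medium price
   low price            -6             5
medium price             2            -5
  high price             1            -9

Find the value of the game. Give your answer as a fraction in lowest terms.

Row high price is strictly dominated by row medium price, so Firm A never plays it.
The remaining 2×2 game on (low price, medium price) × (low price, medium price) has no saddle point. Let Firm A play low price with probability p; indifference gives −6p + 2(1−p) = 5p − 5(1−p), so p = 7/18.
Similarly Firm B's optimal q on low price is 5/9, and the value is -6·(5/9) + (5)·(4/9) = -10/9.

-10/9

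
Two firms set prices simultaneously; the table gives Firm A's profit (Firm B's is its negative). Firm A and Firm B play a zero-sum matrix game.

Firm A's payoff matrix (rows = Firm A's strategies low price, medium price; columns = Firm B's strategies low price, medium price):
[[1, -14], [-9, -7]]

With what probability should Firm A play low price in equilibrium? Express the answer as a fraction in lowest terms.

Row minima are -14 and -9, so Firm A's maximin is -9; column maxima are 1 and -7, so Firm B's minimax is -7. These differ, so the equilibrium is in mixed strategies.
Let Firm A play low price with probability p. Firm B is indifferent when p − 9(1−p) = −14p − 7(1−p), giving p = 2/17.

2/17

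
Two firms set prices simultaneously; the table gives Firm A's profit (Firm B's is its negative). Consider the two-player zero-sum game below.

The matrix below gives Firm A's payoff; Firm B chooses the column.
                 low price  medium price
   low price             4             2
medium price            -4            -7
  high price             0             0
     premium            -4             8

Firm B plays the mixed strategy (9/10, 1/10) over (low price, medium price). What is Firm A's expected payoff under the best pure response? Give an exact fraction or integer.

19/5

low price: (4)·(9/10) + (2)·(1/10) = 19/5.
medium price: (-4)·(9/10) + (-7)·(1/10) = -43/10.
high price: (0)·(9/10) + (0)·(1/10) = 0.
premium: (-4)·(9/10) + (8)·(1/10) = -14/5.
The best pure response is low price with expected payoff 19/5.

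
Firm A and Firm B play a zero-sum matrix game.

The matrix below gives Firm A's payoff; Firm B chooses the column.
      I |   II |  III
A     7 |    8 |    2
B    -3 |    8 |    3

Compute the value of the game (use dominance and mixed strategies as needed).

27/11

Column II is strictly dominated by III for Firm B (it gives Firm A more in every row).
The remaining 2×2 game on (A, B) × (I, III) has no saddle point. Let Firm A play A with probability p; indifference gives 7p − 3(1−p) = 2p + 3(1−p), so p = 6/11.
Similarly Firm B's optimal q on I is 1/11, and the value is 7·(1/11) + (2)·(10/11) = 27/11.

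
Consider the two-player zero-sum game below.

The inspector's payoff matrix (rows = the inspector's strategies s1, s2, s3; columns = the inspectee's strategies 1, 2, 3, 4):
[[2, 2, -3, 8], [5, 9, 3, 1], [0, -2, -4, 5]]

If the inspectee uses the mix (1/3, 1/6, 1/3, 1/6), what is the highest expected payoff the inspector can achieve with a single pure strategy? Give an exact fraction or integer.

s1: (2)·(1/3) + (2)·(1/6) + (-3)·(1/3) + (8)·(1/6) = 4/3.
s2: (5)·(1/3) + (9)·(1/6) + (3)·(1/3) + (1)·(1/6) = 13/3.
s3: (0)·(1/3) + (-2)·(1/6) + (-4)·(1/3) + (5)·(1/6) = -5/6.
The best pure response is s2 with expected payoff 13/3.

13/3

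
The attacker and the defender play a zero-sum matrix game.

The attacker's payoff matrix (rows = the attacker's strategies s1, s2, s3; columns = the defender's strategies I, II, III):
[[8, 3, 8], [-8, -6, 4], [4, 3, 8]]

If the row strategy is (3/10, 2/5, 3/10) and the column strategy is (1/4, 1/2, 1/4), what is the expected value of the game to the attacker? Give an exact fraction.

Against (1/4, 1/2, 1/4), each row's expected payoff is s1: 11/2; s2: -4; s3: 9/2.
Taking the (3/10, 2/5, 3/10)-weighted average: (3/10)·(11/2) + (2/5)·(-4) + (3/10)·(9/2) = 7/5.

7/5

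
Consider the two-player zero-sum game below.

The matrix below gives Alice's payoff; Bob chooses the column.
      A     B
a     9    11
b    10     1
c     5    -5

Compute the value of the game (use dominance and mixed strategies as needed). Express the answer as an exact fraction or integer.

Row c is strictly dominated by row b, so Alice never plays it.
The remaining 2×2 game on (a, b) × (A, B) has no saddle point. Let Alice play a with probability p; indifference gives 9p + 10(1−p) = 11p + (1−p), so p = 9/11.
Similarly Bob's optimal q on A is 10/11, and the value is 9·(10/11) + (11)·(1/11) = 101/11.

101/11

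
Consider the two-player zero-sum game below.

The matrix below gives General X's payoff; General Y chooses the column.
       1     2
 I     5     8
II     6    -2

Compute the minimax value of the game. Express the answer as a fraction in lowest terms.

58/11

Row minima are 5 and -2, so General X's maximin is 5; column maxima are 6 and 8, so General Y's minimax is 6. These differ, so the equilibrium is in mixed strategies.
Let General X play I with probability p. General Y is indifferent when 5p + 6(1−p) = 8p − 2(1−p), giving p = 8/11.
Let General Y play 1 with probability q. General X is indifferent when 5q + 8(1−q) = 6q − 2(1−q), giving q = 10/11.
The value is 5·(10/11) + (8)·(1/11) = 58/11.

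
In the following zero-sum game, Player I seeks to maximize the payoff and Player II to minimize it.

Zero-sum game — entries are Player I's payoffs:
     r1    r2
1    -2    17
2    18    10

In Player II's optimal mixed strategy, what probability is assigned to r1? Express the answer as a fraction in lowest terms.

7/27

Row minima are -2 and 10, so Player I's maximin is 10; column maxima are 18 and 17, so Player II's minimax is 17. These differ, so the equilibrium is in mixed strategies.
Let Player II play r1 with probability q. Player I is indifferent when −2q + 17(1−q) = 18q + 10(1−q), giving q = 7/27.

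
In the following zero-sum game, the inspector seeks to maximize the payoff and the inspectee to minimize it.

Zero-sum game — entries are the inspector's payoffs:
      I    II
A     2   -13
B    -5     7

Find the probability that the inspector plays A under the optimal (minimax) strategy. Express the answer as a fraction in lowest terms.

4/9

Row minima are -13 and -5, so the inspector's maximin is -5; column maxima are 2 and 7, so the inspectee's minimax is 2. These differ, so the equilibrium is in mixed strategies.
Let the inspector play A with probability p. The inspectee is indifferent when 2p − 5(1−p) = −13p + 7(1−p), giving p = 4/9.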